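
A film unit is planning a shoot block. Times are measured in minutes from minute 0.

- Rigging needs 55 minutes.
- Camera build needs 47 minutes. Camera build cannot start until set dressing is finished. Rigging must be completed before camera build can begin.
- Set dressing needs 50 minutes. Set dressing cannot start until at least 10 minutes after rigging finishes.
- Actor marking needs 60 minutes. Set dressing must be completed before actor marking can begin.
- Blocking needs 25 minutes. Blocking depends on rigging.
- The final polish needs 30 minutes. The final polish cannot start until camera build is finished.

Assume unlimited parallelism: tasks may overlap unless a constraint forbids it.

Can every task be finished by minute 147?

No

Nothing blocks rigging, so it runs from minute 0 to minute 55.
After rigging (finishes minute 55), blocking can start at minute 55 and finishes at minute 80.
Set dressing waits on rigging (finishes minute 55, plus 10-minute gap → minute 65), so it starts at minute 65 and finishes at 65 + 50 = minute 115.
Actor marking waits on set dressing (finishes minute 115), so it starts at minute 115 and finishes at 115 + 60 = minute 175.
Camera build cannot start until set dressing (finishes minute 115); rigging (finishes minute 55). The controlling bound is minute 115, so camera build finishes at 115 + 47 = minute 162.
After camera build (finishes minute 162), the final polish can start at minute 162 and finishes at minute 192.
The earliest everything can be done is minute 192, which is after the deadline of 147, so it is not possible.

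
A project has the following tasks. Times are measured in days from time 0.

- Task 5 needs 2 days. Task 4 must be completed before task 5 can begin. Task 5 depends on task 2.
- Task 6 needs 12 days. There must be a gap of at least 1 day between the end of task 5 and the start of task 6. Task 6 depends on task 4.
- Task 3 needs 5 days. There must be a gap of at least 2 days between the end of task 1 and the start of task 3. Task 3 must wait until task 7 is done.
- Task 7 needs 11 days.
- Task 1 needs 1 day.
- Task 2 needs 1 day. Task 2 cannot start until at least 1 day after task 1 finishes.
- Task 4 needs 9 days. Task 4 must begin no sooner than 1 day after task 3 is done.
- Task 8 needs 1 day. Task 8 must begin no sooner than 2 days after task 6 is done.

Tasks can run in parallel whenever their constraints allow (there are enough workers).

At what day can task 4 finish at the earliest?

Nothing blocks task 7, so it runs from day 0 to day 11.
Nothing blocks task 1, so it runs from day 0 to day 1.
Task 3 needs all of task 1 (finishes day 1, plus 2-day gap → day 3); task 7 (finishes day 11). That puts its earliest start at day 11; it finishes at 11 + 5 = day 16.
After task 3 (finishes day 16, plus 1-day gap → day 17), task 4 can start at day 17 and finishes at day 26.

26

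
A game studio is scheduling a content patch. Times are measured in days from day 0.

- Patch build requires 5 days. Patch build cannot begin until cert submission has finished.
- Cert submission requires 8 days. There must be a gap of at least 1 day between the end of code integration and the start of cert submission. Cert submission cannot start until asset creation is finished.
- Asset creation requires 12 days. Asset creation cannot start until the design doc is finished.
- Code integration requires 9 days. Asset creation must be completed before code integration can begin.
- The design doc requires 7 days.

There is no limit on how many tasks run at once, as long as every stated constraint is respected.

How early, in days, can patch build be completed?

The design doc can start immediately at day 0; it finishes at day 7.
After the design doc (finishes day 7), asset creation can start at day 7 and finishes at day 19.
Code integration waits on asset creation (finishes day 19), so it starts at day 19 and finishes at 19 + 9 = day 28.
Cert submission cannot start until code integration (finishes day 28, plus 1-day gap → day 29); asset creation (finishes day 19). The controlling bound is day 29, so cert submission finishes at 29 + 8 = day 37.
Patch build waits on cert submission (finishes day 37), so it starts at day 37 and finishes at 37 + 5 = day 42.

42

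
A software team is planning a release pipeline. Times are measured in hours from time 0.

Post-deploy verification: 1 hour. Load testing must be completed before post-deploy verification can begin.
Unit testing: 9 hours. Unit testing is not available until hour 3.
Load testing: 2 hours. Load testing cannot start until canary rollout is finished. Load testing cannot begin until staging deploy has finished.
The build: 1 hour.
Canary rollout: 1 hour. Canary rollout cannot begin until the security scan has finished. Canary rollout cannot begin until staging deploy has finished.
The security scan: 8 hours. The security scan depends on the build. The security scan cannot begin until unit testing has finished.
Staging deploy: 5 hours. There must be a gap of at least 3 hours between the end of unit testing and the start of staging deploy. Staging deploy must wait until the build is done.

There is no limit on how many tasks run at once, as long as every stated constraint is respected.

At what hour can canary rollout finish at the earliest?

Unit testing cannot begin until its own release at hour 3. It runs from hour 3 to 3 + 9 = hour 12.
The build has no prerequisites, so it starts at hour 0 and finishes at hour 1.
Staging deploy needs all of unit testing (finishes hour 12, plus 3-hour gap → hour 15); the build (finishes hour 1). That puts its earliest start at hour 15; it finishes at 15 + 5 = hour 20.
For the security scan: the build (finishes hour 1); unit testing (finishes hour 12). Taking the maximum gives a start of hour 12, and it finishes at 12 + 8 = hour 20.
Canary rollout needs all of the security scan (finishes hour 20); staging deploy (finishes hour 20). That puts its earliest start at hour 20; it finishes at 20 + 1 = hour 21.

21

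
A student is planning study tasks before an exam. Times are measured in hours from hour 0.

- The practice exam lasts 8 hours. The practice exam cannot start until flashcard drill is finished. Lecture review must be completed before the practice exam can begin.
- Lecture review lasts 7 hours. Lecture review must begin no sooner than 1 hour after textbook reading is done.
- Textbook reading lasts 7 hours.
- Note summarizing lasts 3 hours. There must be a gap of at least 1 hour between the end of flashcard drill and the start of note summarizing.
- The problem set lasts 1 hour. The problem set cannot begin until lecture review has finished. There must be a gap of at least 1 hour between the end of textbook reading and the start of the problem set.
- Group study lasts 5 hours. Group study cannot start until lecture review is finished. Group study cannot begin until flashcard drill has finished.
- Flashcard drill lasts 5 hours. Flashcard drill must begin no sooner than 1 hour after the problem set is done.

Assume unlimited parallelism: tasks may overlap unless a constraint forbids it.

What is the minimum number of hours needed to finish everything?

30

Textbook reading can start immediately at hour 0; it finishes at hour 7.
Lecture review waits on textbook reading (finishes hour 7, plus 1-hour gap → hour 8), so it starts at hour 8 and finishes at 8 + 7 = hour 15.
The problem set has to wait for lecture review (finishes hour 15); textbook reading (finishes hour 7, plus 1-hour gap → hour 8). The latest of these is hour 15, so the problem set runs hour 15 to 15 + 1 = hour 16.
Flashcard drill cannot begin until the problem set (finishes hour 16, plus 1-hour gap → hour 17). It runs from hour 17 to 17 + 5 = hour 22.
Note summarizing cannot begin until flashcard drill (finishes hour 22, plus 1-hour gap → hour 23). It runs from hour 23 to 23 + 3 = hour 26.
For group study: lecture review (finishes hour 15); flashcard drill (finishes hour 22). Taking the maximum gives a start of hour 22, and it finishes at 22 + 5 = hour 27.
The practice exam needs all of flashcard drill (finishes hour 22); lecture review (finishes hour 15). That puts its earliest start at hour 22; it finishes at 22 + 8 = hour 30.
All tasks are finished once the last one completes. Finish times: Textbook reading at 7, Lecture review at 15, The problem set at 16, Flashcard drill at 22, The practice exam at 30, Group study at 27, Note summarizing at 26. The latest is hour 30.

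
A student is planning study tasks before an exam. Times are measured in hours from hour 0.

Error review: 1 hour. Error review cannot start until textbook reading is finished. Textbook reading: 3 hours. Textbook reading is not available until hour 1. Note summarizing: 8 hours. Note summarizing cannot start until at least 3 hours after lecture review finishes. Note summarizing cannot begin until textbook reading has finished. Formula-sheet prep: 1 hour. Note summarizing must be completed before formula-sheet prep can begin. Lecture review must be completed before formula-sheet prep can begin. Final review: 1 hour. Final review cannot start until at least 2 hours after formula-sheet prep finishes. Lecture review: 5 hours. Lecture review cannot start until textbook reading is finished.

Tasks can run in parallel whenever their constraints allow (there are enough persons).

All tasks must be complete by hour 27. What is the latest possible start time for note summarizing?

15

To finish by hour 27, final review (duration 1) must start no later than hour 26.
Formula-sheet prep has to be done before final review (must start by hour 26, minus 2-hour gap → hour 24). That means finishing by hour 24, i.e. starting by 24 − 1 = hour 23.
Since formula-sheet prep (must start by hour 23) depends on it, note summarizing must finish by hour 23. Backing off its 8-hour duration gives a latest start of hour 15.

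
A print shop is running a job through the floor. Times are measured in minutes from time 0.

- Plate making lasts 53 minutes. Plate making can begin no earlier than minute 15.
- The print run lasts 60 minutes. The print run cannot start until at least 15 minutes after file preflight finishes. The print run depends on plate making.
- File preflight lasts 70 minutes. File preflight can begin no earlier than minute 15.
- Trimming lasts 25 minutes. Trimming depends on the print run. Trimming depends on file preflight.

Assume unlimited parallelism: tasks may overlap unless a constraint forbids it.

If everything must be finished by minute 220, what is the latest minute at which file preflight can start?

50

Nothing follows trimming; the deadline of minute 220 is its only limit. It must start by 220 − 25 = minute 195.
The print run must finish before trimming (must start by minute 195). With a 60-minute duration, the print run must start by 195 − 60 = minute 135.
File preflight has several dependents: the print run (must start by minute 135, minus 15-minute gap → minute 120); trimming (must start by minute 195). The earliest of those limits is minute 120, so file preflight must start by 120 − 70 = minute 50.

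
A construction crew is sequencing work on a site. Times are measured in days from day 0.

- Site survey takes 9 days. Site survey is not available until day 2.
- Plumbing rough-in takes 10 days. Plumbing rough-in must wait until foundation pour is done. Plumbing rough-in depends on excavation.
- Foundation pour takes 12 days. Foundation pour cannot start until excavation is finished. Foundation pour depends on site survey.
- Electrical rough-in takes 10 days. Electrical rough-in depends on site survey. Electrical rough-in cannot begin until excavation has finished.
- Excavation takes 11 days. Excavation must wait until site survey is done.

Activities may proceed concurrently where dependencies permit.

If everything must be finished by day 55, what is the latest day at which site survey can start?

To finish by day 55, plumbing rough-in (duration 10) must start no later than day 45.
Since plumbing rough-in (must start by day 45) depends on it, foundation pour must finish by day 45. Backing off its 12-day duration gives a latest start of day 33.
Electrical rough-in must finish by day 55; it takes 10 days, so it must start by 55 − 10 = day 45.
For excavation: foundation pour (must start by day 33); plumbing rough-in (must start by day 45); electrical rough-in (must start by day 45). The most restrictive is day 33; with an 11-day duration, excavation must start by day 22.
Site survey feeds excavation (must start by day 22); foundation pour (must start by day 33); electrical rough-in (must start by day 45). Taking the minimum, site survey must finish by day 22 and start by 22 − 9 = day 13.

13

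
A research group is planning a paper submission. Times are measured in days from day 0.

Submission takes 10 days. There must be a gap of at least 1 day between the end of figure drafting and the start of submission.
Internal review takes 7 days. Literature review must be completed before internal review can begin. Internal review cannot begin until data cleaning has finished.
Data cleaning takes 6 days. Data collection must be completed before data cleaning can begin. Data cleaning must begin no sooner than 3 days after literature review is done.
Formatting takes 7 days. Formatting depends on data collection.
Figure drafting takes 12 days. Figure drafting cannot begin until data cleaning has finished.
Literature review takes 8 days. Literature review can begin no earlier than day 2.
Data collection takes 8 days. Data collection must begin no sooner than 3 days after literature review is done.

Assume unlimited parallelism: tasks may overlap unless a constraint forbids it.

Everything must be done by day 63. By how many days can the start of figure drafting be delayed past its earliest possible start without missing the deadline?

13

Literature review cannot begin until its own release at day 2. It runs from day 2 to 2 + 8 = day 10.
After literature review (finishes day 10, plus 3-day gap → day 13), data collection can start at day 13 and finishes at day 21.
Data cleaning has to wait for data collection (finishes day 21); literature review (finishes day 10, plus 3-day gap → day 13). The latest of these is day 21, so data cleaning runs day 21 to 21 + 6 = day 27.
After data cleaning (finishes day 27), figure drafting can start at day 27 and finishes at day 39.

Working backward from the deadline:
Submission must finish by day 63; it takes 10 days, so it must start by 63 − 10 = day 53.
Figure drafting feeds into submission (must start by day 53, minus 1-day gap → day 52); so figure drafting must finish by day 52 and therefore start by day 40.
So figure drafting can start as early as day 27 and as late as day 40, giving 40 − 27 = 13 days of slack.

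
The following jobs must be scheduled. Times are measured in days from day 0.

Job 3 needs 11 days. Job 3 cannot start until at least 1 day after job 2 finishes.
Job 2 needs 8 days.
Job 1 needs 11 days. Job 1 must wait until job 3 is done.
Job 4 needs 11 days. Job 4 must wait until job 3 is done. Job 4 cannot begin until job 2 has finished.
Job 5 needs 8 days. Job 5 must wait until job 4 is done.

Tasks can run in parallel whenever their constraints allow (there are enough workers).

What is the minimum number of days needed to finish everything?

39

Job 2 has no prerequisites, so it starts at day 0 and finishes at day 8.
After job 2 (finishes day 8, plus 1-day gap → day 9), job 3 can start at day 9 and finishes at day 20.
For job 4: job 3 (finishes day 20); job 2 (finishes day 8). Taking the maximum gives a start of day 20, and it finishes at 20 + 11 = day 31.
After job 4 (finishes day 31), job 5 can start at day 31 and finishes at day 39.
Job 1 waits on job 3 (finishes day 20), so it starts at day 20 and finishes at 20 + 11 = day 31.
All tasks are finished once the last one completes. Finish times: Job 1 at 31, Job 2 at 8, Job 3 at 20, Job 4 at 31, Job 5 at 39. The latest is day 39.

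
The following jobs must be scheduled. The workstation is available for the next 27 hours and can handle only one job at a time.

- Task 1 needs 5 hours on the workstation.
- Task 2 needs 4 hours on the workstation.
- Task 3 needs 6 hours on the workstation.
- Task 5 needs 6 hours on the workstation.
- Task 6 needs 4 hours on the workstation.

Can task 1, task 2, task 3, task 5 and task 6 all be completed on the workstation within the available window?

Yes

Running back to back, the jobs need 5 + 4 + 6 + 6 + 4 = 25 hours on the workstation.
Since 25 ≤ 27, they fit within the window.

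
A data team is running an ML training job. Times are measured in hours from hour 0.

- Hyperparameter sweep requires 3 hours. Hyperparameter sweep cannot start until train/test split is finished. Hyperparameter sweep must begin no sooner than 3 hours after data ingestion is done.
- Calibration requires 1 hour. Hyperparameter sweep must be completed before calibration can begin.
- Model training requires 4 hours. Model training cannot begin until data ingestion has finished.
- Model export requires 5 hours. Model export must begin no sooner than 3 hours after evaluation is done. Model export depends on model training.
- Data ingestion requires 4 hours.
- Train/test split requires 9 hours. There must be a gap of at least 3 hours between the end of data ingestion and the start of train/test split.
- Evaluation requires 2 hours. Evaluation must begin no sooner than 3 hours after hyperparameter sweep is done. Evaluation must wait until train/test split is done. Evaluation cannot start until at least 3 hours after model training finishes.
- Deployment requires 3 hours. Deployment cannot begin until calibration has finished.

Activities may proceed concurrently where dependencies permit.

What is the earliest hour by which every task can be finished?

32

Data ingestion can start immediately at hour 0; it finishes at hour 4.
Model training waits on data ingestion (finishes hour 4), so it starts at hour 4 and finishes at 4 + 4 = hour 8.
After data ingestion (finishes hour 4, plus 3-hour gap → hour 7), train/test split can start at hour 7 and finishes at hour 16.
Hyperparameter sweep needs all of train/test split (finishes hour 16); data ingestion (finishes hour 4, plus 3-hour gap → hour 7). That puts its earliest start at hour 16; it finishes at 16 + 3 = hour 19.
Calibration waits on hyperparameter sweep (finishes hour 19), so it starts at hour 19 and finishes at 19 + 1 = hour 20.
Deployment cannot begin until calibration (finishes hour 20). It runs from hour 20 to 20 + 3 = hour 23.
For evaluation: hyperparameter sweep (finishes hour 19, plus 3-hour gap → hour 22); train/test split (finishes hour 16); model training (finishes hour 8, plus 3-hour gap → hour 11). Taking the maximum gives a start of hour 22, and it finishes at 22 + 2 = hour 24.
Model export needs all of evaluation (finishes hour 24, plus 3-hour gap → hour 27); model training (finishes hour 8). That puts its earliest start at hour 27; it finishes at 27 + 5 = hour 32.
All tasks are finished once the last one completes. Finish times: Data ingestion at 4, Train/test split at 16, Hyperparameter sweep at 19, Model training at 8, Evaluation at 24, Calibration at 20, Model export at 32, Deployment at 23. The latest is hour 32.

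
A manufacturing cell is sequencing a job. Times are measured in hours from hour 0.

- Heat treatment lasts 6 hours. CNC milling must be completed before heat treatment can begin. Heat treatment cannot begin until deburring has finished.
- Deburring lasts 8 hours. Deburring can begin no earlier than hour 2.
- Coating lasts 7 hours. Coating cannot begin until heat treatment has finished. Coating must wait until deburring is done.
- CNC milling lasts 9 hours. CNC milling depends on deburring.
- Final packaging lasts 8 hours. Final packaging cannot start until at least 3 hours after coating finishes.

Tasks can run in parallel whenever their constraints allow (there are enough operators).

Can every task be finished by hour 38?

Deburring waits on its own release at hour 2, so it starts at hour 2 and finishes at 2 + 8 = hour 10.
CNC milling cannot begin until deburring (finishes hour 10). It runs from hour 10 to 10 + 9 = hour 19.
Heat treatment has to wait for CNC milling (finishes hour 19); deburring (finishes hour 10). The latest of these is hour 19, so heat treatment runs hour 19 to 19 + 6 = hour 25.
For coating: heat treatment (finishes hour 25); deburring (finishes hour 10). Taking the maximum gives a start of hour 25, and it finishes at 25 + 7 = hour 32.
After coating (finishes hour 32, plus 3-hour gap → hour 35), final packaging can start at hour 35 and finishes at hour 43.
The earliest everything can be done is hour 43, which is after the deadline of 38, so it is not possible.

No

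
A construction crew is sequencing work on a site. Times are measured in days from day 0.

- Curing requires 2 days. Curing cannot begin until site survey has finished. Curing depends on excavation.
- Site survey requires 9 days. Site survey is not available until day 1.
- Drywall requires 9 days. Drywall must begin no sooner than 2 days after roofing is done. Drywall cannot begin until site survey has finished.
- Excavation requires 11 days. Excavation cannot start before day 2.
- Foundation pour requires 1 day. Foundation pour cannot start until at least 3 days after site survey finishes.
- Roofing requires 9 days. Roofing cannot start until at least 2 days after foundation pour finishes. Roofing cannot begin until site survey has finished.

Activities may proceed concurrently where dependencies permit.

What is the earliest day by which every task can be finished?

Excavation waits on its own release at day 2, so it starts at day 2 and finishes at 2 + 11 = day 13.
Site survey waits on its own release at day 1, so it starts at day 1 and finishes at 1 + 9 = day 10.
Curing has to wait for site survey (finishes day 10); excavation (finishes day 13). The latest of these is day 13, so curing runs day 13 to 13 + 2 = day 15.
After site survey (finishes day 10, plus 3-day gap → day 13), foundation pour can start at day 13 and finishes at day 14.
For roofing: foundation pour (finishes day 14, plus 2-day gap → day 16); site survey (finishes day 10). Taking the maximum gives a start of day 16, and it finishes at 16 + 9 = day 25.
Drywall has to wait for roofing (finishes day 25, plus 2-day gap → day 27); site survey (finishes day 10). The latest of these is day 27, so drywall runs day 27 to 27 + 9 = day 36.
All tasks are finished once the last one completes. Finish times: Site survey at 10, Excavation at 13, Foundation pour at 14, Curing at 15, Roofing at 25, Drywall at 36. The latest is day 36.

36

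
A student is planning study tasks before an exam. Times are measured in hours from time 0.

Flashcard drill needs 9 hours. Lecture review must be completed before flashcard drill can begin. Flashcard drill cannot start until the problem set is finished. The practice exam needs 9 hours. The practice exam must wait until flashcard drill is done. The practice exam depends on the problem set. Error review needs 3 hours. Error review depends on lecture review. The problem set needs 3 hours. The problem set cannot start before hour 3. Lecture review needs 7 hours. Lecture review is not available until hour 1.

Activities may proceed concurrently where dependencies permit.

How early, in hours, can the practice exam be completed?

26

The problem set waits on its own release at hour 3, so it starts at hour 3 and finishes at 3 + 3 = hour 6.
Lecture review waits on its own release at hour 1, so it starts at hour 1 and finishes at 1 + 7 = hour 8.
Flashcard drill has to wait for lecture review (finishes hour 8); the problem set (finishes hour 6). The latest of these is hour 8, so flashcard drill runs hour 8 to 8 + 9 = hour 17.
The practice exam has to wait for flashcard drill (finishes hour 17); the problem set (finishes hour 6). The latest of these is hour 17, so the practice exam runs hour 17 to 17 + 9 = hour 26.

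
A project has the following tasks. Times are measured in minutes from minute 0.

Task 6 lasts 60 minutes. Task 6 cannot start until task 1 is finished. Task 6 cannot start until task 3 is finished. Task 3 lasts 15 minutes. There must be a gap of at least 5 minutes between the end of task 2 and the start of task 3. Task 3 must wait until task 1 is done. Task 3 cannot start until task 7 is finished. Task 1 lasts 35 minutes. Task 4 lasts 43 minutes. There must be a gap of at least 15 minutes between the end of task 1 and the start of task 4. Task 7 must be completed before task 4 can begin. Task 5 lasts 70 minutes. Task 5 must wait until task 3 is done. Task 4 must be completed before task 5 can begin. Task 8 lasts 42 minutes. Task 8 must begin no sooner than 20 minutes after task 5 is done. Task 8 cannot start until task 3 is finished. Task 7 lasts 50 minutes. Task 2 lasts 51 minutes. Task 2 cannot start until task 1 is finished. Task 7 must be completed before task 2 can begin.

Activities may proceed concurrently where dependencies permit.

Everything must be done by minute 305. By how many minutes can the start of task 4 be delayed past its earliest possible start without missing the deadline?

Nothing blocks task 7, so it runs from minute 0 to minute 50.
Task 1 can start immediately at minute 0; it finishes at minute 35.
Task 4 needs all of task 1 (finishes minute 35, plus 15-minute gap → minute 50); task 7 (finishes minute 50). That puts its earliest start at minute 50; it finishes at 50 + 43 = minute 93.

Working backward from the deadline:
To finish by minute 305, task 8 (duration 42) must start no later than minute 263.
Since task 8 (must start by minute 263, minus 20-minute gap → minute 243) depends on it, task 5 must finish by minute 243. Backing off its 70-minute duration gives a latest start of minute 173.
Since task 5 (must start by minute 173) depends on it, task 4 must finish by minute 173. Backing off its 43-minute duration gives a latest start of minute 130.
So task 4 can start as early as minute 50 and as late as minute 130, giving 130 − 50 = 80 minutes of slack.

80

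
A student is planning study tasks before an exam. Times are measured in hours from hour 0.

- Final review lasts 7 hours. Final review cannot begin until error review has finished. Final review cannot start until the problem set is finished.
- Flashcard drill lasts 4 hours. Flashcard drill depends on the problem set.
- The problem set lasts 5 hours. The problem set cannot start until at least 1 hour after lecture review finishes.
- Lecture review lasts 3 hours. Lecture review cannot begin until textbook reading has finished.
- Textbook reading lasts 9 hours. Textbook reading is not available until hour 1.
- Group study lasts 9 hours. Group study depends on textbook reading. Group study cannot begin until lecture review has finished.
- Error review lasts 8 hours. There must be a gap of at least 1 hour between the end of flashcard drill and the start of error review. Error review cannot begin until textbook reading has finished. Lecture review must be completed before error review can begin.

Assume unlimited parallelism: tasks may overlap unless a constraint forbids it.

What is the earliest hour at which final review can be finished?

Textbook reading waits on its own release at hour 1, so it starts at hour 1 and finishes at 1 + 9 = hour 10.
Lecture review cannot begin until textbook reading (finishes hour 10). It runs from hour 10 to 10 + 3 = hour 13.
After lecture review (finishes hour 13, plus 1-hour gap → hour 14), the problem set can start at hour 14 and finishes at hour 19.
Flashcard drill waits on the problem set (finishes hour 19), so it starts at hour 19 and finishes at 19 + 4 = hour 23.
For error review: flashcard drill (finishes hour 23, plus 1-hour gap → hour 24); textbook reading (finishes hour 10); lecture review (finishes hour 13). Taking the maximum gives a start of hour 24, and it finishes at 24 + 8 = hour 32.
Final review cannot start until error review (finishes hour 32); the problem set (finishes hour 19). The controlling bound is hour 32, so final review finishes at 32 + 7 = hour 39.

39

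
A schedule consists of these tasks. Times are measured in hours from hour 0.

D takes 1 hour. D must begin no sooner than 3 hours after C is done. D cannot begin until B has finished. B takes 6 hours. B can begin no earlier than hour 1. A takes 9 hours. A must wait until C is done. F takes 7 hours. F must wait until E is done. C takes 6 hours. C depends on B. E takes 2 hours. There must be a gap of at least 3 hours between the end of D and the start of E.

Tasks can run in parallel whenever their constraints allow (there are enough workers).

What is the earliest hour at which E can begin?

20

B cannot begin until its own release at hour 1. It runs from hour 1 to 1 + 6 = hour 7.
C waits on B (finishes hour 7), so it starts at hour 7 and finishes at 7 + 6 = hour 13.
For D: C (finishes hour 13, plus 3-hour gap → hour 16); B (finishes hour 7). Taking the maximum gives a start of hour 16, and it finishes at 16 + 1 = hour 17.
E waits on D (finishes hour 17, plus 3-hour gap → hour 20), so the earliest it can start is hour 20.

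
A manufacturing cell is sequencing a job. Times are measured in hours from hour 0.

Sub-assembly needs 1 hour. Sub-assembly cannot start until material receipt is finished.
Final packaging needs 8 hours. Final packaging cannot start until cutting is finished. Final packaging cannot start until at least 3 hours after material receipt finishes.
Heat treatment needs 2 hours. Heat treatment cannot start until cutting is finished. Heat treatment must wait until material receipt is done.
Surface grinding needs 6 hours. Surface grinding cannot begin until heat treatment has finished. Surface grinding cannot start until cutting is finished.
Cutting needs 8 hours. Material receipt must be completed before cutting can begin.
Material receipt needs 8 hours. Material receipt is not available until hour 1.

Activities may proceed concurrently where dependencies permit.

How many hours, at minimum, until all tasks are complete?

25

After its own release at hour 1, material receipt can start at hour 1 and finishes at hour 9.
After material receipt (finishes hour 9), sub-assembly can start at hour 9 and finishes at hour 10.
Cutting waits on material receipt (finishes hour 9), so it starts at hour 9 and finishes at 9 + 8 = hour 17.
Final packaging needs all of cutting (finishes hour 17); material receipt (finishes hour 9, plus 3-hour gap → hour 12). That puts its earliest start at hour 17; it finishes at 17 + 8 = hour 25.
For heat treatment: cutting (finishes hour 17); material receipt (finishes hour 9). Taking the maximum gives a start of hour 17, and it finishes at 17 + 2 = hour 19.
Surface grinding cannot start until heat treatment (finishes hour 19); cutting (finishes hour 17). The controlling bound is hour 19, so surface grinding finishes at 19 + 6 = hour 25.
All tasks are finished once the last one completes. Finish times: Material receipt at 9, Cutting at 17, Heat treatment at 19, Surface grinding at 25, Sub-assembly at 10, Final packaging at 25. The latest is hour 25.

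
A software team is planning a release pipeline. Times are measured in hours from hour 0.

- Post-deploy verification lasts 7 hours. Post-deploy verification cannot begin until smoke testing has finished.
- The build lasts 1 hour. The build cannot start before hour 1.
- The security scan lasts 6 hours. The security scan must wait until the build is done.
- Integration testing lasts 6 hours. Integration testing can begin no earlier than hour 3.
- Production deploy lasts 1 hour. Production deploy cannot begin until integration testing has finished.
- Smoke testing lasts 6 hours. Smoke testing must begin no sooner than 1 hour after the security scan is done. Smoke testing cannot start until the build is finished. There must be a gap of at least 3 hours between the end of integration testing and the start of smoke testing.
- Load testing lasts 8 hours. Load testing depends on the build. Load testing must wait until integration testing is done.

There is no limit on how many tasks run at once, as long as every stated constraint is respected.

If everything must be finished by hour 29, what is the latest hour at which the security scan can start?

9

Post-deploy verification has no dependents, so it just needs to finish by hour 29. Starting by 29 − 7 = hour 22 achieves that.
Smoke testing feeds into post-deploy verification (must start by hour 22); so smoke testing must finish by hour 22 and therefore start by hour 16.
The security scan must finish before smoke testing (must start by hour 16, minus 1-hour gap → hour 15). With a 6-hour duration, the security scan must start by 15 − 6 = hour 9.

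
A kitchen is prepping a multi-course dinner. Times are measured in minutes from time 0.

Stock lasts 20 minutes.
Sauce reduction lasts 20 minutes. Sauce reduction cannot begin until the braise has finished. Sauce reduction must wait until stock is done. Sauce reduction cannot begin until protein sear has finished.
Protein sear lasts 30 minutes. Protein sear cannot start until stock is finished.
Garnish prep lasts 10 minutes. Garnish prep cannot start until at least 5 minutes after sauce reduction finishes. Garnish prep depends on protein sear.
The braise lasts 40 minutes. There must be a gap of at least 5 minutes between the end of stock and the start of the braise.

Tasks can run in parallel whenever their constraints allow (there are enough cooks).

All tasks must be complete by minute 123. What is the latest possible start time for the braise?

To finish by minute 123, garnish prep (duration 10) must start no later than minute 113.
Since garnish prep (must start by minute 113, minus 5-minute gap → minute 108) depends on it, sauce reduction must finish by minute 108. Backing off its 20-minute duration gives a latest start of minute 88.
The braise has to be done before sauce reduction (must start by minute 88). That means finishing by minute 88, i.e. starting by 88 − 40 = minute 48.

48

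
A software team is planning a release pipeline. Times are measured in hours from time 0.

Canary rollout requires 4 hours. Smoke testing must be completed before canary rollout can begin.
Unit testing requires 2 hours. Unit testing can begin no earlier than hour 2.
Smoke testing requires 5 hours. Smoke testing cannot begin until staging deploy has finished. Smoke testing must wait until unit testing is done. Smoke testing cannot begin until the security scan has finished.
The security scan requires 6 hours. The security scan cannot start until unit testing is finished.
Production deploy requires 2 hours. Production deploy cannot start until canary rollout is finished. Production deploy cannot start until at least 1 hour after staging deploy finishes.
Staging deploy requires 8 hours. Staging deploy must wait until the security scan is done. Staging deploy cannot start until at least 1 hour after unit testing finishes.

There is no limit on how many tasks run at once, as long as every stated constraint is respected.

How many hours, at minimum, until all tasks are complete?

29

Unit testing cannot begin until its own release at hour 2. It runs from hour 2 to 2 + 2 = hour 4.
After unit testing (finishes hour 4), the security scan can start at hour 4 and finishes at hour 10.
Staging deploy needs all of the security scan (finishes hour 10); unit testing (finishes hour 4, plus 1-hour gap → hour 5). That puts its earliest start at hour 10; it finishes at 10 + 8 = hour 18.
Smoke testing has to wait for staging deploy (finishes hour 18); unit testing (finishes hour 4); the security scan (finishes hour 10). The latest of these is hour 18, so smoke testing runs hour 18 to 18 + 5 = hour 23.
Canary rollout cannot begin until smoke testing (finishes hour 23). It runs from hour 23 to 23 + 4 = hour 27.
Production deploy needs all of canary rollout (finishes hour 27); staging deploy (finishes hour 18, plus 1-hour gap → hour 19). That puts its earliest start at hour 27; it finishes at 27 + 2 = hour 29.
All tasks are finished once the last one completes. Finish times: Unit testing at 4, The security scan at 10, Staging deploy at 18, Smoke testing at 23, Canary rollout at 27, Production deploy at 29. The latest is hour 29.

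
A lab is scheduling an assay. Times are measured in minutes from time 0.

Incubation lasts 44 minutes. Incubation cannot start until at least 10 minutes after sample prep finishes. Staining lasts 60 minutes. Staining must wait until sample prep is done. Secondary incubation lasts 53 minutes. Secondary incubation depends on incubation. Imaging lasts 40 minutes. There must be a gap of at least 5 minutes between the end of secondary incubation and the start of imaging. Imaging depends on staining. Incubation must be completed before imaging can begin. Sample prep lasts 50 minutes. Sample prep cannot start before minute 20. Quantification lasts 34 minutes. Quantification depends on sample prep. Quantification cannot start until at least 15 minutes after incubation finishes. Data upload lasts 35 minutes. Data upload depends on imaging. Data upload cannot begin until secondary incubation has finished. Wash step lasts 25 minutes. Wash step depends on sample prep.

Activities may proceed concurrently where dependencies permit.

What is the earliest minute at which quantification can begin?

Sample prep cannot begin until its own release at minute 20. It runs from minute 20 to 20 + 50 = minute 70.
After sample prep (finishes minute 70, plus 10-minute gap → minute 80), incubation can start at minute 80 and finishes at minute 124.
Quantification waits on sample prep (finishes minute 70); incubation (finishes minute 124, plus 15-minute gap → minute 139). The latest of these is minute 139, which is the earliest quantification can start.

139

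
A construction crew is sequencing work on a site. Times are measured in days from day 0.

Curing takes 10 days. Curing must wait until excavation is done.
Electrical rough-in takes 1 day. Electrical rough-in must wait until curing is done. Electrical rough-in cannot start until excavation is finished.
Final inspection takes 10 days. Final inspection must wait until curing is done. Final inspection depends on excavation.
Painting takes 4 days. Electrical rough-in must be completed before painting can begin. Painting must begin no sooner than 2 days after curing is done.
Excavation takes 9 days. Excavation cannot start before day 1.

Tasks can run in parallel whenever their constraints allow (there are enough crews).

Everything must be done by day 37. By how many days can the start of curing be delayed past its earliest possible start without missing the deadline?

Excavation cannot begin until its own release at day 1. It runs from day 1 to 1 + 9 = day 10.
Curing cannot begin until excavation (finishes day 10). It runs from day 10 to 10 + 10 = day 20.

Working backward from the deadline:
Painting has no dependents, so it just needs to finish by day 37. Starting by 37 − 4 = day 33 achieves that.
Since painting (must start by day 33) depends on it, electrical rough-in must finish by day 33. Backing off its 1-day duration gives a latest start of day 32.
Final inspection has no dependents, so it just needs to finish by day 37. Starting by 37 − 10 = day 27 achieves that.
Curing feeds electrical rough-in (must start by day 32); painting (must start by day 33, minus 2-day gap → day 31); final inspection (must start by day 27). Taking the minimum, curing must finish by day 27 and start by 27 − 10 = day 17.
So curing can start as early as day 10 and as late as day 17, giving 17 − 10 = 7 days of slack.

7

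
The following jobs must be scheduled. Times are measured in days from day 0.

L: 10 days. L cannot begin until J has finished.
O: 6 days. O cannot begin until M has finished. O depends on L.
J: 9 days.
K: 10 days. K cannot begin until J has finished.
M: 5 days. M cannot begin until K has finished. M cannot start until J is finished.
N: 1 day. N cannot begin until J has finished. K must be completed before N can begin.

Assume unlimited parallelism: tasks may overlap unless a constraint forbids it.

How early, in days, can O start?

J can start immediately at day 0; it finishes at day 9.
After J (finishes day 9), L can start at day 9 and finishes at day 19.
K cannot begin until J (finishes day 9). It runs from day 9 to 9 + 10 = day 19.
M cannot start until K (finishes day 19); J (finishes day 9). The controlling bound is day 19, so M finishes at 19 + 5 = day 24.
O waits on M (finishes day 24); L (finishes day 19). The latest of these is day 24, which is the earliest O can start.

24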